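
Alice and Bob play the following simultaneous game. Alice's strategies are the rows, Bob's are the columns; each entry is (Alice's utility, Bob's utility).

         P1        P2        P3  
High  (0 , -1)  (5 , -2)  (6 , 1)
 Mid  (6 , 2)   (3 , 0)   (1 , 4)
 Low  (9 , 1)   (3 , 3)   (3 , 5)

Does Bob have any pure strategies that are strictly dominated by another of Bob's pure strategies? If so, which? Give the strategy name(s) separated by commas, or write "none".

P1, P2

P3 strictly dominates P1 — High: 1>-1, Mid: 4>2, Low: 5>1.
P2: dominated, since P3 does at least as well everywhere (High: 1>-2, Mid: 4>0, Low: 5>3).
P3: no other strategy beats it everywhere (P1 at High (1>-1); P2 at High (1>-2)).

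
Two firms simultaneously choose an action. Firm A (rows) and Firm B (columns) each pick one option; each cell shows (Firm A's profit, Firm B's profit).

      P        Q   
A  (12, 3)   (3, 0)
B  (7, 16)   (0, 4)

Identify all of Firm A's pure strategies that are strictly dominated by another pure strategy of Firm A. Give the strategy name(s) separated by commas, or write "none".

A is not dominated — it holds its own against B at P (12>7).
B: dominated, since A does at least as well everywhere (P: 12>7, Q: 3>0).

B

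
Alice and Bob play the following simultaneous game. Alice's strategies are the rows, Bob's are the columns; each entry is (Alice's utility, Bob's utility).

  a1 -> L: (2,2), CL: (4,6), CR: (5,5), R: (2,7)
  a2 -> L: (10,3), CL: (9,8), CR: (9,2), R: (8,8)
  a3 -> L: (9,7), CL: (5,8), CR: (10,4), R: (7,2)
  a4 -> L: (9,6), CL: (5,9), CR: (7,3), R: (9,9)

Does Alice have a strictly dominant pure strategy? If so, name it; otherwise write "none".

a1 fails to dominate a2 at L (2<10).
a2 fails to dominate a3 at CR (9<10).
a3 fails to dominate a2 at L (9<10).
a4 fails to dominate a2 at L (9<10).
No single strategy dominates all the others.

none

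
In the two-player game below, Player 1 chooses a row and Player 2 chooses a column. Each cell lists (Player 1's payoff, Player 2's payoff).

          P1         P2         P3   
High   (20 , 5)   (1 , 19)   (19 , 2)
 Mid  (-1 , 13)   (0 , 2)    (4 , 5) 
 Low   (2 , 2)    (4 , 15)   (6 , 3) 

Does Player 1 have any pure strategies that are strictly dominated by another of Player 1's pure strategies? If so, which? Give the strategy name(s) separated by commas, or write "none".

High: no other strategy beats it everywhere (Mid at P1 (20>-1); Low at P1 (20>2)).
Mid is strictly dominated by High (P1: 20>-1, P2: 1>0, P3: 19>4).
Low is not dominated — it holds its own against High at P2 (4>1); Mid at P1 (2>-1).

Mid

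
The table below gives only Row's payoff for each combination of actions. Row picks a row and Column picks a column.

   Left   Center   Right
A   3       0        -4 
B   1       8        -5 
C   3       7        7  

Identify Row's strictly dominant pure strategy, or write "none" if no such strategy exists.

none

A fails to dominate B at Center (0<8).
B fails to dominate A at Left (1<3).
C fails to dominate A at Left (3=3).
No single strategy dominates all the others.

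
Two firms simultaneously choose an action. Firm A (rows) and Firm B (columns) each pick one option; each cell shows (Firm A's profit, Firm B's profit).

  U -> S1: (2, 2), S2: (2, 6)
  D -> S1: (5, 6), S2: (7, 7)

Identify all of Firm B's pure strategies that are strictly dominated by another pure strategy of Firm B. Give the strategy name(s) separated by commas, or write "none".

S1: dominated, since S2 does at least as well everywhere (U: 6>2, D: 7>6).
Nothing dominates S2: S1 at U (6>2).

S1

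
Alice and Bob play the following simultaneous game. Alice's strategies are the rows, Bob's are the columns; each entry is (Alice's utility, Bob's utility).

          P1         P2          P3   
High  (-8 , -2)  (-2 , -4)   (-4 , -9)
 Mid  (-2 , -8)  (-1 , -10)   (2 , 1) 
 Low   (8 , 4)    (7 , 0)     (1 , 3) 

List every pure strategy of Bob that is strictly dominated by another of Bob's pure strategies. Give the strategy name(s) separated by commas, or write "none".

P2

P1 is not dominated — it holds its own against P2 at High (-2>-4); P3 at High (-2>-9).
P1 strictly dominates P2 — High: -2>-4, Mid: -8>-10, Low: 4>0.
P3 is not dominated — it holds its own against P1 at Mid (1>-8); P2 at Mid (1>-10).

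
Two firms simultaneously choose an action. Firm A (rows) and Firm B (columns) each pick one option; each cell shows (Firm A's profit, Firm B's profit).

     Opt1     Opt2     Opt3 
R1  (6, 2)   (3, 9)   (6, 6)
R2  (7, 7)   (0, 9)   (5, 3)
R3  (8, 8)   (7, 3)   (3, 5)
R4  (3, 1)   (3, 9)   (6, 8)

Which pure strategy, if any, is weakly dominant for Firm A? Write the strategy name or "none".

none

R1 fails to dominate R2 at Opt1 (6<7).
R2 fails to dominate R1 at Opt2 (0<3).
R3 fails to dominate R1 at Opt3 (3<6).
R4 fails to dominate R1 at Opt1 (3<6).
No single strategy dominates all the others.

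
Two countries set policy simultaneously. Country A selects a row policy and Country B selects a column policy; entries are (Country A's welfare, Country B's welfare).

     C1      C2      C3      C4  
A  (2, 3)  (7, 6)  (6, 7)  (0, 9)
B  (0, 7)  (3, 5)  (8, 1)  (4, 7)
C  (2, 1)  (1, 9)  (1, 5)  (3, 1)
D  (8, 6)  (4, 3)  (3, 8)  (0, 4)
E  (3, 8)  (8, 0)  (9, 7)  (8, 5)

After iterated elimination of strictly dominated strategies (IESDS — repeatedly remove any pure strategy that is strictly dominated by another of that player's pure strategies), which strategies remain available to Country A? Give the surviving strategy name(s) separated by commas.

D, E

For Country A, E strictly dominates A on the remaining columns (C1: 3>2, C2: 8>7, C3: 9>6, C4: 8>0); eliminate A.
For Country A, E strictly dominates B on the remaining columns (C1: 3>0, C2: 8>3, C3: 9>8, C4: 8>4); eliminate B.
Row C is eliminated: E beats it against every remaining column (C1: 3>2, C2: 8>1, C3: 9>1, C4: 8>3).
For Country B, C1 strictly dominates C2 on the remaining rows (D: 6>3, E: 8>0); eliminate C2.
Column C4 is eliminated: C1 beats it against every remaining row (D: 6>4, E: 8>5).
Among the remaining strategies, none is strictly dominated by another pure strategy of the same player, so the elimination stops.
Surviving strategies — Country A: {D, E}; Country B: {C1, C3}.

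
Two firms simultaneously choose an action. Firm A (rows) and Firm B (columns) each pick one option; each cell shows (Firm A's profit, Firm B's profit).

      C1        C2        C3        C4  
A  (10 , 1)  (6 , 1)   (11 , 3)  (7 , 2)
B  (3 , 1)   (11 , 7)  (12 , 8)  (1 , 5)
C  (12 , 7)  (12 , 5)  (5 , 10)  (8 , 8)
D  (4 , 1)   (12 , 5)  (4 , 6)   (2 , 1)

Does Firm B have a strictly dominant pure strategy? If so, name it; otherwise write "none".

C3 vs C1: A: 3>1, B: 8>1, C: 10>7, D: 6>1.
C3 vs C2: A: 3>1, B: 8>7, C: 10>5, D: 6>5.
C3 vs C4: A: 3>2, B: 8>5, C: 10>8, D: 6>1.
C3 strictly beats every other strategy against every opponent action, so it is strictly dominant.

C3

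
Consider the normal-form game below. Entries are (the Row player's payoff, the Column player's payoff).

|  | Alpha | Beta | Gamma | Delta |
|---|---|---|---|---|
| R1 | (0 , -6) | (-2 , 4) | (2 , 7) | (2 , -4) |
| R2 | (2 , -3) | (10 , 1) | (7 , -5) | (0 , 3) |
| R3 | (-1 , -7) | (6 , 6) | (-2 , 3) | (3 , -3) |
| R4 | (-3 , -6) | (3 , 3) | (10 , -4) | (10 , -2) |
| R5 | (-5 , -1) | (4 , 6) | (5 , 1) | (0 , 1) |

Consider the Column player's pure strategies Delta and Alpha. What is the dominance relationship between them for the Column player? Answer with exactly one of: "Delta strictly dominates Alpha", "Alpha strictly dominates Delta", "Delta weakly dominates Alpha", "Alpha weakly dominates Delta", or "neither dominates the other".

Compare Delta to Alpha across each choice by the Row player: R1: -4>-6, R2: 3>-3, R3: -3>-7, R4: -2>-6, R5: 1>-1.
Delta gives a strictly higher payoff against each choice by the Row player, so Delta strictly dominates Alpha.

Delta strictly dominates Alpha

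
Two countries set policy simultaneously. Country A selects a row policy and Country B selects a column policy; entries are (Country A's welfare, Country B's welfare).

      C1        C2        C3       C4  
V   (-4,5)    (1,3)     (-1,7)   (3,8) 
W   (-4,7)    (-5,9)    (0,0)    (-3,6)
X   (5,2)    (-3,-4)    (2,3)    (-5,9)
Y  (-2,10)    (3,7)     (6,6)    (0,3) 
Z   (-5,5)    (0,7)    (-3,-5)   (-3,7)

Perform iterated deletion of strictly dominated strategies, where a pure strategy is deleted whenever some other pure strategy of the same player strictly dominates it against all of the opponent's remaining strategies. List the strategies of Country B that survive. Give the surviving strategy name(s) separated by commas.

C1, C3, C4

Country A's strategy W is strictly dominated by Y (C1: -2>-4, C2: 3>-5, C3: 6>0, C4: 0>-3) and is removed.
Row Z is eliminated: V beats it against every remaining column (C1: -4>-5, C2: 1>0, C3: -1>-3, C4: 3>-3).
For Country B, C1 strictly dominates C2 on the remaining rows (V: 5>3, X: 2>-4, Y: 10>7); eliminate C2.
Among the remaining strategies, none is strictly dominated by another pure strategy of the same player, so the elimination stops.
Surviving strategies — Country A: {V, X, Y}; Country B: {C1, C3, C4}.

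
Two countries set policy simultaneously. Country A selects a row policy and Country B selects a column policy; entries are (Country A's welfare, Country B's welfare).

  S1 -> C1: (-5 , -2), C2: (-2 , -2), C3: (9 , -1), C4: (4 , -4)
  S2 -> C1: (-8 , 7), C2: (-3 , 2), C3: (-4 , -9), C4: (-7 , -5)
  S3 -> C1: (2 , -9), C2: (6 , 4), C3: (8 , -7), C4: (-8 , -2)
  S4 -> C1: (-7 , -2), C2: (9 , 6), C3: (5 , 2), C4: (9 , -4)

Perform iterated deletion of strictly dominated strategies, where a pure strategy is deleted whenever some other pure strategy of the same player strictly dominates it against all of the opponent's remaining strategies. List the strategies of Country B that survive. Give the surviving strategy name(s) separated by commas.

C2, C3

Country A's strategy S2 is strictly dominated by S1 (C1: -5>-8, C2: -2>-3, C3: 9>-4, C4: 4>-7) and is removed.
Country B's strategy C1 is strictly dominated by C3 (S1: -1>-2, S3: -7>-9, S4: 2>-2) and is removed.
Country B's strategy C4 is strictly dominated by C2 (S1: -2>-4, S3: 4>-2, S4: 6>-4) and is removed.
Among the remaining strategies, none is strictly dominated by another pure strategy of the same player, so the elimination stops.
Surviving strategies — Country A: {S1, S3, S4}; Country B: {C2, C3}.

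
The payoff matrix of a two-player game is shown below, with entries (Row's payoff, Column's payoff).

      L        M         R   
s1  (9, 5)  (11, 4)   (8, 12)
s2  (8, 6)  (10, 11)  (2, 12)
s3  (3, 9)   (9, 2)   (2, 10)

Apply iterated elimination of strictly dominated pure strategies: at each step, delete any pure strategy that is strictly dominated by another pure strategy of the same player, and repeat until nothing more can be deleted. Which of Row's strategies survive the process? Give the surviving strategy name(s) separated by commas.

s1

Row s2 is eliminated: s1 beats it against every remaining column (L: 9>8, M: 11>10, R: 8>2).
Row s3 is eliminated: s1 beats it against every remaining column (L: 9>3, M: 11>9, R: 8>2).
Column's strategy L is strictly dominated by R (s1: 12>5) and is removed.
For Column, R strictly dominates M on the remaining rows (s1: 12>4); eliminate M.
Among the remaining strategies, none is strictly dominated by another pure strategy of the same player, so the elimination stops.
Surviving strategies — Row: {s1}; Column: {R}.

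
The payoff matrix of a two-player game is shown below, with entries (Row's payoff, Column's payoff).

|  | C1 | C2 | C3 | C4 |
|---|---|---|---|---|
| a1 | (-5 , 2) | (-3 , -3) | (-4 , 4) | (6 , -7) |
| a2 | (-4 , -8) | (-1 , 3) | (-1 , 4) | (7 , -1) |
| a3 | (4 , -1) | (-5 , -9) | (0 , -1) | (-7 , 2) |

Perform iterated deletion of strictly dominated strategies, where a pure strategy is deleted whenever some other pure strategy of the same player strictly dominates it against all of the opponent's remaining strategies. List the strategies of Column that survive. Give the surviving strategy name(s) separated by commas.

Row's strategy a1 is strictly dominated by a2 (C1: -4>-5, C2: -1>-3, C3: -1>-4, C4: 7>6) and is removed.
Column C1 is eliminated: C4 beats it against every remaining row (a2: -1>-8, a3: 2>-1).
Column's strategy C2 is strictly dominated by C3 (a2: 4>3, a3: -1>-9) and is removed.
Among the remaining strategies, none is strictly dominated by another pure strategy of the same player, so the elimination stops.
Surviving strategies — Row: {a2, a3}; Column: {C3, C4}.

C3, C4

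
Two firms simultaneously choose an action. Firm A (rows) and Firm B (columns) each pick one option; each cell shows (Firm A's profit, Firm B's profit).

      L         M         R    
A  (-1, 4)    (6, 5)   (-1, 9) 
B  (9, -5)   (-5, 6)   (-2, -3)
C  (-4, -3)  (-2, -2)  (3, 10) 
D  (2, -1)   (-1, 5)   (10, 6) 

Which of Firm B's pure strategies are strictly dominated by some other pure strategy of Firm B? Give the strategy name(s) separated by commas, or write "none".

L: dominated, since M does at least as well everywhere (A: 5>4, B: 6>-5, C: -2>-3, D: 5>-1).
M is not dominated — it holds its own against L at A (5>4); R at B (6>-3).
R: no other strategy beats it everywhere (L at A (9>4); M at A (9>5)).

L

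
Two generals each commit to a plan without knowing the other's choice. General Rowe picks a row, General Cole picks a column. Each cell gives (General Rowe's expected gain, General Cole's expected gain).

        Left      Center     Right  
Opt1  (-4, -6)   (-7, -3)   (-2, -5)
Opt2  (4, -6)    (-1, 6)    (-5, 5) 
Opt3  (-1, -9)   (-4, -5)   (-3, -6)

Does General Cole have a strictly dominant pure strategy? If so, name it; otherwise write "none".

Center vs Left: Opt1: -3>-6, Opt2: 6>-6, Opt3: -5>-9.
Center vs Right: Opt1: -3>-5, Opt2: 6>5, Opt3: -5>-6.
Center strictly beats every other strategy against every opponent action, so it is strictly dominant.

Center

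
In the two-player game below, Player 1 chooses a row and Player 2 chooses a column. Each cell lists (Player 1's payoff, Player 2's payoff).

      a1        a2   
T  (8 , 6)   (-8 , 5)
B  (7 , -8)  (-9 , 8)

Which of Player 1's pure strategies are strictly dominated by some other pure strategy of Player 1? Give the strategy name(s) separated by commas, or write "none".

B

T is not dominated — it holds its own against B at a1 (8>7).
B is strictly dominated by T (a1: 8>7, a2: -8>-9).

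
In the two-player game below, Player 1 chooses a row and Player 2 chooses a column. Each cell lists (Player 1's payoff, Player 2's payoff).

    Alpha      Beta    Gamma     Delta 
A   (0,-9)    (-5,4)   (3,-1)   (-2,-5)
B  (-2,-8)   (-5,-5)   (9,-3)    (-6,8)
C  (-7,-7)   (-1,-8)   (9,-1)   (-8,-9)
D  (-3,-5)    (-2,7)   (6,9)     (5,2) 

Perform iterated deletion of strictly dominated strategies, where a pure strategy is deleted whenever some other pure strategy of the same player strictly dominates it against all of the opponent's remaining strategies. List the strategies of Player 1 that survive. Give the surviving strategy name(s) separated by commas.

Player 2's strategy Alpha is strictly dominated by Gamma (A: -1>-9, B: -3>-8, C: -1>-7, D: 9>-5) and is removed.
Player 1's strategy A is strictly dominated by D (Beta: -2>-5, Gamma: 6>3, Delta: 5>-2) and is removed.
For Player 2, Gamma strictly dominates Beta on the remaining rows (B: -3>-5, C: -1>-8, D: 9>7); eliminate Beta.
Among the remaining strategies, none is strictly dominated by another pure strategy of the same player, so the elimination stops.
Surviving strategies — Player 1: {B, C, D}; Player 2: {Gamma, Delta}.

B, C, D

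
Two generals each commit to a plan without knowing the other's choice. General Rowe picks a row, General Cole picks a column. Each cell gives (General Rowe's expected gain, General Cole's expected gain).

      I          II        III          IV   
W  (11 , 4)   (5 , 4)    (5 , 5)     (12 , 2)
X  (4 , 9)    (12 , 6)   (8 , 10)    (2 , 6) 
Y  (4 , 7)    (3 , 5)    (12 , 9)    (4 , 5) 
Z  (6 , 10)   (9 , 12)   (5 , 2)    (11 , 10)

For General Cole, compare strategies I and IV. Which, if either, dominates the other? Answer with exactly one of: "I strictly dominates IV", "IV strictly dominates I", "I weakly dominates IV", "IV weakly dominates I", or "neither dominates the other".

Compare I to IV across every action of General Rowe: W: 4>2, X: 9>6, Y: 7>5, Z: 10=10.
I is at least as good everywhere and strictly better somewhere (tied only at Z), so I weakly but not strictly dominates IV.

I weakly dominates IV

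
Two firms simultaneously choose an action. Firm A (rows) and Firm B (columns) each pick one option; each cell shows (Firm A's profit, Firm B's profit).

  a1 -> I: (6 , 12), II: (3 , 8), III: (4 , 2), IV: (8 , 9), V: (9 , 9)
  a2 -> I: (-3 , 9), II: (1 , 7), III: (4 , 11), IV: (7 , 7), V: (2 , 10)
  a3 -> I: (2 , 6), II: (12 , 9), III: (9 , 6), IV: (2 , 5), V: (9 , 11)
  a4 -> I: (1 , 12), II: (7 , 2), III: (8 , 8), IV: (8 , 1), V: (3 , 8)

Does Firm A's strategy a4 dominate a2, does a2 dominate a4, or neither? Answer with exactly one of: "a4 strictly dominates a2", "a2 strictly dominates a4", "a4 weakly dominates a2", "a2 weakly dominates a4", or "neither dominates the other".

a4's payoffs vs a2's, by Firm B's action — I: 1>-3, II: 7>1, III: 8>4, IV: 8>7, V: 3>2.
a4 gives a strictly higher payoff against each opponent action, so a4 strictly dominates a2.

a4 strictly dominates a2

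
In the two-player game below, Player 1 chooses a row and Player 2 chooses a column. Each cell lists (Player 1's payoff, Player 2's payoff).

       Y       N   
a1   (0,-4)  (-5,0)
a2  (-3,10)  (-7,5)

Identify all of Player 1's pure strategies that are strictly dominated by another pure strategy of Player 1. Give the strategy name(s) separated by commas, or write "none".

a2

Nothing dominates a1: a2 at Y (0>-3).
a1 strictly dominates a2 — Y: 0>-3, N: -5>-7.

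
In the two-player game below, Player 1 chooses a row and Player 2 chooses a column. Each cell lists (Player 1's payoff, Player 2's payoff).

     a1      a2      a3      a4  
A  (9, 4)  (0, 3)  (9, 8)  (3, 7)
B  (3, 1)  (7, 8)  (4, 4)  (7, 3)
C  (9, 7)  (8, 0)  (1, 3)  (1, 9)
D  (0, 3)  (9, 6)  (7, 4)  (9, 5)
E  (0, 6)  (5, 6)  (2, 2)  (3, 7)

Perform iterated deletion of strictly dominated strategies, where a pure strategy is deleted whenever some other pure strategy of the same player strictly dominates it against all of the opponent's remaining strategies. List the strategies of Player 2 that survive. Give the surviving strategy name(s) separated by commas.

Row E is eliminated: B beats it against every remaining column (a1: 3>0, a2: 7>5, a3: 4>2, a4: 7>3).
Column a1 is eliminated: a4 beats it against every remaining row (A: 7>4, B: 3>1, C: 9>7, D: 5>3).
Row B is eliminated: D beats it against every remaining column (a2: 9>7, a3: 7>4, a4: 9>7).
Row C is eliminated: D beats it against every remaining column (a2: 9>8, a3: 7>1, a4: 9>1).
Among the remaining strategies, none is strictly dominated by another pure strategy of the same player, so the elimination stops.
Surviving strategies — Player 1: {A, D}; Player 2: {a2, a3, a4}.

a2, a3, a4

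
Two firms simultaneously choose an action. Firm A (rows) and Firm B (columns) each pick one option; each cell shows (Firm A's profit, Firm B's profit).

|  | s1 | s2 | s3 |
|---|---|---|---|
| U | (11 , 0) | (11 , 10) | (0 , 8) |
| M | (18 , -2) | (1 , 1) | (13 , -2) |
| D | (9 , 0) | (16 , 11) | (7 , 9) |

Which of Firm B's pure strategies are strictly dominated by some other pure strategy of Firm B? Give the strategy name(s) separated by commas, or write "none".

s1, s3

s1 is strictly dominated by s2 (U: 10>0, M: 1>-2, D: 11>0).
s2 is not dominated — it holds its own against s1 at U (10>0); s3 at U (10>8).
s2 strictly dominates s3 — U: 10>8, M: 1>-2, D: 11>9.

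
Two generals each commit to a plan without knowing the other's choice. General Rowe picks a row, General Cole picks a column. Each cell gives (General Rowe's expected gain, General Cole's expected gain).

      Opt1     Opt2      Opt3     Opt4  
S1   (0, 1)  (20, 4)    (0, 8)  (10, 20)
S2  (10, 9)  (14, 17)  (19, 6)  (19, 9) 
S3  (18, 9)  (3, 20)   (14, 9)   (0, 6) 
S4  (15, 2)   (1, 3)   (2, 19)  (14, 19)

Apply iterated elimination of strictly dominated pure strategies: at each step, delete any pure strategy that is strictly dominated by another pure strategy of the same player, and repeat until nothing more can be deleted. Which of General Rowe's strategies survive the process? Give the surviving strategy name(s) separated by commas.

General Cole's strategy Opt1 is strictly dominated by Opt2 (S1: 4>1, S2: 17>9, S3: 20>9, S4: 3>2) and is removed.
For General Rowe, S2 strictly dominates S3 on the remaining columns (Opt2: 14>3, Opt3: 19>14, Opt4: 19>0); eliminate S3.
For General Rowe, S2 strictly dominates S4 on the remaining columns (Opt2: 14>1, Opt3: 19>2, Opt4: 19>14); eliminate S4.
General Cole's strategy Opt3 is strictly dominated by Opt4 (S1: 20>8, S2: 9>6) and is removed.
Among the remaining strategies, none is strictly dominated by another pure strategy of the same player, so the elimination stops.
Surviving strategies — General Rowe: {S1, S2}; General Cole: {Opt2, Opt4}.

S1, S2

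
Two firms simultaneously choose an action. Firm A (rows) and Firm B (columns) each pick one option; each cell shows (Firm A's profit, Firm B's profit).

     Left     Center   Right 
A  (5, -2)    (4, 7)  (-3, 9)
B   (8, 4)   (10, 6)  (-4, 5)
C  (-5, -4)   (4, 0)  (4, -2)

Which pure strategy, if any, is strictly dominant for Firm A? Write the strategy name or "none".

A fails to dominate B at Left (5<8).
B fails to dominate A at Right (-4<-3).
C fails to dominate A at Left (-5<5).
No single strategy dominates all the others.

none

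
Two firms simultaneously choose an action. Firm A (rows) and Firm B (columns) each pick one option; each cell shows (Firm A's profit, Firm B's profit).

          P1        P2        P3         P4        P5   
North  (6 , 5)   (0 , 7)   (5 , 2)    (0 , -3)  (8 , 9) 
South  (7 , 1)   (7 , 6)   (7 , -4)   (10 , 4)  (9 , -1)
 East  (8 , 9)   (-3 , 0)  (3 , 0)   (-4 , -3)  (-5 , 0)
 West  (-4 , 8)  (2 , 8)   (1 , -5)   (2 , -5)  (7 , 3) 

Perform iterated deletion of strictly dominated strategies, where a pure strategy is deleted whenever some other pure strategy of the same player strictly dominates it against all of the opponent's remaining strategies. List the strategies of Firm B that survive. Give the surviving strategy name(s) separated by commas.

Row North is eliminated: South beats it against every remaining column (P1: 7>6, P2: 7>0, P3: 7>5, P4: 10>0, P5: 9>8).
Firm A's strategy West is strictly dominated by South (P1: 7>-4, P2: 7>2, P3: 7>1, P4: 10>2, P5: 9>7) and is removed.
For Firm B, P1 strictly dominates P3 on the remaining rows (South: 1>-4, East: 9>0); eliminate P3.
Firm B's strategy P4 is strictly dominated by P2 (South: 6>4, East: 0>-3) and is removed.
Firm B's strategy P5 is strictly dominated by P1 (South: 1>-1, East: 9>0) and is removed.
Among the remaining strategies, none is strictly dominated by another pure strategy of the same player, so the elimination stops.
Surviving strategies — Firm A: {South, East}; Firm B: {P1, P2}.

P1, P2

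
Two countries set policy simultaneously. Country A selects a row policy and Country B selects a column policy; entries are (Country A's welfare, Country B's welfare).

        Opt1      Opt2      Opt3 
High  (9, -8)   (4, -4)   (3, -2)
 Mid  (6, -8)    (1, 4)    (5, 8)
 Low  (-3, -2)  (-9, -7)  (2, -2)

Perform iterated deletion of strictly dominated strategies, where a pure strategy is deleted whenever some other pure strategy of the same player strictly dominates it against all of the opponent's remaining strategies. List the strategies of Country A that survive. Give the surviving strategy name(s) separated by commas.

For Country A, High strictly dominates Low on the remaining columns (Opt1: 9>-3, Opt2: 4>-9, Opt3: 3>2); eliminate Low.
Country B's strategy Opt1 is strictly dominated by Opt2 (High: -4>-8, Mid: 4>-8) and is removed.
For Country B, Opt3 strictly dominates Opt2 on the remaining rows (High: -2>-4, Mid: 8>4); eliminate Opt2.
Row High is eliminated: Mid beats it against every remaining column (Opt3: 5>3).
Among the remaining strategies, none is strictly dominated by another pure strategy of the same player, so the elimination stops.
Surviving strategies — Country A: {Mid}; Country B: {Opt3}.

Mid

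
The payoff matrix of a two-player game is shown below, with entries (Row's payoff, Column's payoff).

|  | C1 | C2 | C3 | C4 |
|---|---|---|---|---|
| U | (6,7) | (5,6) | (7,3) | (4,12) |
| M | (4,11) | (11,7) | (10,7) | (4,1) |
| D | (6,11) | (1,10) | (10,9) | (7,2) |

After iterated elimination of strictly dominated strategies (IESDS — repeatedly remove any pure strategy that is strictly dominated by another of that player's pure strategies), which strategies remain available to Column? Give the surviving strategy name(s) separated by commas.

C1, C4

Column C2 is eliminated: C1 beats it against every remaining row (U: 7>6, M: 11>7, D: 11>10).
Column's strategy C3 is strictly dominated by C1 (U: 7>3, M: 11>7, D: 11>9) and is removed.
Row's strategy M is strictly dominated by D (C1: 6>4, C4: 7>4) and is removed.
Among the remaining strategies, none is strictly dominated by another pure strategy of the same player, so the elimination stops.
Surviving strategies — Row: {U, D}; Column: {C1, C4}.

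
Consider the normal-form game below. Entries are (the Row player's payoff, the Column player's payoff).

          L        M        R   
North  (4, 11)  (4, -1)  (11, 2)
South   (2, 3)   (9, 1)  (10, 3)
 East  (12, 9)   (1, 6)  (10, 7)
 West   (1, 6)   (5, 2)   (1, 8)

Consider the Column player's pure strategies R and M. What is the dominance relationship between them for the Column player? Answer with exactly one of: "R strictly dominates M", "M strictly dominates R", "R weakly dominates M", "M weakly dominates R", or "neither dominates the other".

Compare R to M across every action of the Row player: North: 2>-1, South: 3>1, East: 7>6, West: 8>2.
R gives a strictly higher payoff against every action of the Row player, so R strictly dominates M.

R strictly dominates M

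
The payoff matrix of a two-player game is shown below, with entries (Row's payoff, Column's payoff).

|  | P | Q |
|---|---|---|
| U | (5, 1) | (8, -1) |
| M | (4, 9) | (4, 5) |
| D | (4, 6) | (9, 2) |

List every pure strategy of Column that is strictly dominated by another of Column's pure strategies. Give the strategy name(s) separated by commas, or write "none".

Nothing dominates P: Q at U (1>-1).
Q is strictly dominated by P (U: 1>-1, M: 9>5, D: 6>2).

Q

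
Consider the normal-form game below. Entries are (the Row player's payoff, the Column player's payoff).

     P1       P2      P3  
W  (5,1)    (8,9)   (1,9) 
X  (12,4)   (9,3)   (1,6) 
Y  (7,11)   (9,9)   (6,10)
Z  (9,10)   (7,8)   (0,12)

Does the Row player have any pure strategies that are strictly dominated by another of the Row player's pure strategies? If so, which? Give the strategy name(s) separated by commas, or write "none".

Y strictly dominates W — P1: 7>5, P2: 9>8, P3: 6>1.
X: no other strategy beats it everywhere (W at P1 (12>5); Y at P1 (12>7); Z at P1 (12>9)).
Y: no other strategy beats it everywhere (W at P1 (7>5); X at P2 (9=9); Z at P2 (9>7)).
X strictly dominates Z — P1: 12>9, P2: 9>7, P3: 1>0.

W, Z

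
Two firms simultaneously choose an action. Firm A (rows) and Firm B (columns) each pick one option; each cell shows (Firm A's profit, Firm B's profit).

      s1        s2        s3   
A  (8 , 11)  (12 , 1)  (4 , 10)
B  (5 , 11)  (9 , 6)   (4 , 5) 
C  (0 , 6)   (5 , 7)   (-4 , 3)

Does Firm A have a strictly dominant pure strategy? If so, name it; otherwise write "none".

none

A fails to dominate B at s3 (4=4).
B fails to dominate A at s1 (5<8).
C fails to dominate A at s1 (0<8).
No single strategy dominates all the others.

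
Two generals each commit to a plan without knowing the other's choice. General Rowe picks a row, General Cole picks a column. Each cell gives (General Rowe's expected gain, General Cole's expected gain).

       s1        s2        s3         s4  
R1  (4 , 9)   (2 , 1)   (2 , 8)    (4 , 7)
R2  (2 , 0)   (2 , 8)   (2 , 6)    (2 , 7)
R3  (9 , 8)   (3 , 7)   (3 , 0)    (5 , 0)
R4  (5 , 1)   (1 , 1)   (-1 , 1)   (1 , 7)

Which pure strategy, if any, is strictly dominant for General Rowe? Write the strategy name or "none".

R3

R3 vs R1: s1: 9>4, s2: 3>2, s3: 3>2, s4: 5>4.
R3 vs R2: s1: 9>2, s2: 3>2, s3: 3>2, s4: 5>2.
R3 vs R4: s1: 9>5, s2: 3>1, s3: 3>-1, s4: 5>1.
R3 strictly beats every other strategy against every opponent action, so it is strictly dominant.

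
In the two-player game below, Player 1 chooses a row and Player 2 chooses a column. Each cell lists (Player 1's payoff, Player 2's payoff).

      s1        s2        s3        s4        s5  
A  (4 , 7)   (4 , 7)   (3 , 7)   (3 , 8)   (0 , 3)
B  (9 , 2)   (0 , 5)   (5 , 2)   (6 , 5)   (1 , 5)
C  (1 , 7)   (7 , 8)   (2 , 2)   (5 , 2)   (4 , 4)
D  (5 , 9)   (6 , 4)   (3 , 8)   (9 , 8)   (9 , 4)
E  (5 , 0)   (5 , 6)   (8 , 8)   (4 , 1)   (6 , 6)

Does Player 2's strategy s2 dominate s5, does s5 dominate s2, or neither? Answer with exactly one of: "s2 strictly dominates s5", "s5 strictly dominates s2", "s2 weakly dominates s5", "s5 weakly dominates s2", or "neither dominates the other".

s2 weakly dominates s5

s2's payoffs vs s5's, by Player 1's action — A: 7>3, B: 5=5, C: 8>4, D: 4=4, E: 6=6.
s2 is at least as good everywhere and strictly better somewhere (tied only at B, D, E), so s2 weakly but not strictly dominates s5.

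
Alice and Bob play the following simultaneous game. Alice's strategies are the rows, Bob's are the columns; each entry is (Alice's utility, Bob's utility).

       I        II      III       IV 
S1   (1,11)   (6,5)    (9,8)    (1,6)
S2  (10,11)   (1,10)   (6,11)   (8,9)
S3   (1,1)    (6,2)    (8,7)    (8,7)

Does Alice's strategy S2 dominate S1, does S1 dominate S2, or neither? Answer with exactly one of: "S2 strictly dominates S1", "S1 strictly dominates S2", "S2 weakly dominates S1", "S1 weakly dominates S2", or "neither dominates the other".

Compare S2 to S1 across each opponent action: I: 10>1, II: 1<6, III: 6<9, IV: 8>1.
S2 does better at I, IV but worse at II, III; neither strategy dominates the other.

neither dominates the other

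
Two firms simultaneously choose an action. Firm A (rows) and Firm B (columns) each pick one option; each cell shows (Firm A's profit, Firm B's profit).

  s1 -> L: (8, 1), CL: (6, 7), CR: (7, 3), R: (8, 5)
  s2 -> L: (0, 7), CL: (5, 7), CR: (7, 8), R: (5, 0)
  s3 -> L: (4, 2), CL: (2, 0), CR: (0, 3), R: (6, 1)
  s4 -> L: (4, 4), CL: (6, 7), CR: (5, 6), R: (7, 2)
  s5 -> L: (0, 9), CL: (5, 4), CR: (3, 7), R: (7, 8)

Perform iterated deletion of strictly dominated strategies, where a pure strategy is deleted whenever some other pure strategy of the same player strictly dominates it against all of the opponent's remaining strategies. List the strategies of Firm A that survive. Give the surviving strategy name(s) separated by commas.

Row s3 is eliminated: s1 beats it against every remaining column (L: 8>4, CL: 6>2, CR: 7>0, R: 8>6).
Firm A's strategy s5 is strictly dominated by s1 (L: 8>0, CL: 6>5, CR: 7>3, R: 8>7) and is removed.
Column L is eliminated: CR beats it against every remaining row (s1: 3>1, s2: 8>7, s4: 6>4).
Column R is eliminated: CL beats it against every remaining row (s1: 7>5, s2: 7>0, s4: 7>2).
Among the remaining strategies, none is strictly dominated by another pure strategy of the same player, so the elimination stops.
Surviving strategies — Firm A: {s1, s2, s4}; Firm B: {CL, CR}.

s1, s2, s4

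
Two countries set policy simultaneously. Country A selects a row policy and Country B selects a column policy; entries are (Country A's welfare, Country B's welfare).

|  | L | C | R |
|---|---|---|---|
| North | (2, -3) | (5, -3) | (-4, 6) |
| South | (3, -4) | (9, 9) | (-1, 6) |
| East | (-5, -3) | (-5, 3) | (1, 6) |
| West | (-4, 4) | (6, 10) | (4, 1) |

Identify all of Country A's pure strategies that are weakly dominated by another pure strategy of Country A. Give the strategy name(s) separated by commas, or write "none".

North: dominated, since South does at least as well everywhere (L: 3>2, C: 9>5, R: -1>-4).
Nothing dominates South: North at L (3>2); East at L (3>-5); West at L (3>-4).
West weakly dominates East — L: -4>-5, C: 6>-5, R: 4>1.
West is not dominated — it holds its own against North at C (6>5); South at R (4>-1); East at L (-4>-5).

North, East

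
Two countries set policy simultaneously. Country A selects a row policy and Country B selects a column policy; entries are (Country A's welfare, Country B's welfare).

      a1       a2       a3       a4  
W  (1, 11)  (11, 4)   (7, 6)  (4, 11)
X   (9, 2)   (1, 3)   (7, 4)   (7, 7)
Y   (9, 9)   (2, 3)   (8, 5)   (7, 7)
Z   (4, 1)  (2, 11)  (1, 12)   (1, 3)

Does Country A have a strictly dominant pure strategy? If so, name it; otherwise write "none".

none

W fails to dominate X at a1 (1<9).
X fails to dominate W at a2 (1<11).
Y fails to dominate W at a2 (2<11).
Z fails to dominate W at a2 (2<11).
No single strategy dominates all the others.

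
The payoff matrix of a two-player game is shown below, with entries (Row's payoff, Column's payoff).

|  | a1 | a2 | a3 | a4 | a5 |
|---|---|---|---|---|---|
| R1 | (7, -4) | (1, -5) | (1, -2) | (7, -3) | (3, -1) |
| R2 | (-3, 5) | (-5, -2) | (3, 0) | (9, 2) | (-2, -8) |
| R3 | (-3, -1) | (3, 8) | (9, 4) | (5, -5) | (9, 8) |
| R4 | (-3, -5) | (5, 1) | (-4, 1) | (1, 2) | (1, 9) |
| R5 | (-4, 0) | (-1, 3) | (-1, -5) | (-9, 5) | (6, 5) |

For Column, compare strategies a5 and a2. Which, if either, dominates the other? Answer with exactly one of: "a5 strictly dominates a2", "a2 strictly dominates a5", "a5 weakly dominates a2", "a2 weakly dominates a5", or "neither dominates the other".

Compare a5 to a2 across each opponent action: R1: -1>-5, R2: -8<-2, R3: 8=8, R4: 9>1, R5: 5>3.
a5 does better at R1, R4, R5 but worse at R2; neither strategy dominates the other.

neither dominates the other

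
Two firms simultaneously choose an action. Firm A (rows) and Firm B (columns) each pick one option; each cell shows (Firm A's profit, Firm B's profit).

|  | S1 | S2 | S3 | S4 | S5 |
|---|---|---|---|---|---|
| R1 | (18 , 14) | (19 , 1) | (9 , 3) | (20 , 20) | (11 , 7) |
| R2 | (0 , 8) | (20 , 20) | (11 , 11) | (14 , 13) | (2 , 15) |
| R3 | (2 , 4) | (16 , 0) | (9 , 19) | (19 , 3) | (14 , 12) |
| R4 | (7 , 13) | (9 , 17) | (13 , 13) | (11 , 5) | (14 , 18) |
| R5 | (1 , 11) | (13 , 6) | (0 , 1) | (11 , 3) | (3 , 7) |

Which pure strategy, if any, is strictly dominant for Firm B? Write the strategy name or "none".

none

S1 fails to dominate S2 at R2 (8<20).
S2 fails to dominate S1 at R1 (1<14).
S3 fails to dominate S1 at R1 (3<14).
S4 fails to dominate S1 at R3 (3<4).
S5 fails to dominate S1 at R1 (7<14).
No single strategy dominates all the others.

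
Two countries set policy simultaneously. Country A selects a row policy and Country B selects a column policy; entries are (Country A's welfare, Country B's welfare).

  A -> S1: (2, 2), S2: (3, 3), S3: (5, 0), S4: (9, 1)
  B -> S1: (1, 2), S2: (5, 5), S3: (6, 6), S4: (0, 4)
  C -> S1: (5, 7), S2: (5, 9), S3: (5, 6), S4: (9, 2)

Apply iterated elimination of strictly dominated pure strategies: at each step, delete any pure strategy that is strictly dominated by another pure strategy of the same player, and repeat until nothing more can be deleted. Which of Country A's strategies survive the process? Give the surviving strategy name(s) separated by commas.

B, C

Country B's strategy S1 is strictly dominated by S2 (A: 3>2, B: 5>2, C: 9>7) and is removed.
For Country B, S2 strictly dominates S4 on the remaining rows (A: 3>1, B: 5>4, C: 9>2); eliminate S4.
Country A's strategy A is strictly dominated by B (S2: 5>3, S3: 6>5) and is removed.
Among the remaining strategies, none is strictly dominated by another pure strategy of the same player, so the elimination stops.
Surviving strategies — Country A: {B, C}; Country B: {S2, S3}.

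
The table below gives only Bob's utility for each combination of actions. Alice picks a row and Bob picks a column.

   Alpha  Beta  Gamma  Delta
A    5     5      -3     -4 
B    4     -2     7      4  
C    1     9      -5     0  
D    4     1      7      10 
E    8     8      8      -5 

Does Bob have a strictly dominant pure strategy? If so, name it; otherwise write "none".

Alpha fails to dominate Beta at A (5=5).
Beta fails to dominate Alpha at A (5=5).
Gamma fails to dominate Alpha at A (-3<5).
Delta fails to dominate Alpha at A (-4<5).
No single strategy dominates all the others.

none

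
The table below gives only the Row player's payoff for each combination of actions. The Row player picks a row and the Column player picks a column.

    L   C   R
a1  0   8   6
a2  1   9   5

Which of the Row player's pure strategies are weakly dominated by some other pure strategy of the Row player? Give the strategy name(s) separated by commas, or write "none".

a1: no other strategy beats it everywhere (a2 at R (6>5)).
a2 is not dominated — it holds its own against a1 at L (1>0).

none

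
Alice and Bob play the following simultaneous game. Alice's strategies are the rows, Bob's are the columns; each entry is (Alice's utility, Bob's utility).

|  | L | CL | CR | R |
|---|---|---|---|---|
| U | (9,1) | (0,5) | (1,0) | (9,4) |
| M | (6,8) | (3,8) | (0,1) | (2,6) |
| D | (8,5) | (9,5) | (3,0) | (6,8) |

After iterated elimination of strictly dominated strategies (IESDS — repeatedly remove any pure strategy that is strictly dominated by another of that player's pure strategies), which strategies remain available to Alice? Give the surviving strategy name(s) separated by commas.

Alice's strategy M is strictly dominated by D (L: 8>6, CL: 9>3, CR: 3>0, R: 6>2) and is removed.
For Bob, R strictly dominates L on the remaining rows (U: 4>1, D: 8>5); eliminate L.
Bob's strategy CR is strictly dominated by CL (U: 5>0, D: 5>0) and is removed.
Among the remaining strategies, none is strictly dominated by another pure strategy of the same player, so the elimination stops.
Surviving strategies — Alice: {U, D}; Bob: {CL, R}.

U, D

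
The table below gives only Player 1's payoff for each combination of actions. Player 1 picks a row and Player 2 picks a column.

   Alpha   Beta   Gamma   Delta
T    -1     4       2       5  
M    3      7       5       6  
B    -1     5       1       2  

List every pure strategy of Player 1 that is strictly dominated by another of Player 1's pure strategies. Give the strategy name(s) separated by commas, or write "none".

T: dominated, since M does at least as well everywhere (Alpha: 3>-1, Beta: 7>4, Gamma: 5>2, Delta: 6>5).
M: no other strategy beats it everywhere (T at Alpha (3>-1); B at Alpha (3>-1)).
B is strictly dominated by M (Alpha: 3>-1, Beta: 7>5, Gamma: 5>1, Delta: 6>2).

T, B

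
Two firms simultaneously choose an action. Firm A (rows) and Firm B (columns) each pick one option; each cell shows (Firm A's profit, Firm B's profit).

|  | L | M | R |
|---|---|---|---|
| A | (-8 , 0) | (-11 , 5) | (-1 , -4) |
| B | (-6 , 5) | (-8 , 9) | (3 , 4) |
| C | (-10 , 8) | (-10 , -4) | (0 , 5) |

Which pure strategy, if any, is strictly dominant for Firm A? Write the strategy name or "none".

B vs A: L: -6>-8, M: -8>-11, R: 3>-1.
B vs C: L: -6>-10, M: -8>-10, R: 3>0.
B strictly beats every other strategy against every opponent action, so it is strictly dominant.

B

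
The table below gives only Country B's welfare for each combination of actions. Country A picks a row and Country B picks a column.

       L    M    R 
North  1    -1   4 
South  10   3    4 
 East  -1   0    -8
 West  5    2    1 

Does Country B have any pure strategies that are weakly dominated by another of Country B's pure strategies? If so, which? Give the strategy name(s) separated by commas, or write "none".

L is not dominated — it holds its own against M at North (1>-1); R at South (10>4).
M: no other strategy beats it everywhere (L at East (0>-1); R at East (0>-8)).
Nothing dominates R: L at North (4>1); M at North (4>-1).

none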